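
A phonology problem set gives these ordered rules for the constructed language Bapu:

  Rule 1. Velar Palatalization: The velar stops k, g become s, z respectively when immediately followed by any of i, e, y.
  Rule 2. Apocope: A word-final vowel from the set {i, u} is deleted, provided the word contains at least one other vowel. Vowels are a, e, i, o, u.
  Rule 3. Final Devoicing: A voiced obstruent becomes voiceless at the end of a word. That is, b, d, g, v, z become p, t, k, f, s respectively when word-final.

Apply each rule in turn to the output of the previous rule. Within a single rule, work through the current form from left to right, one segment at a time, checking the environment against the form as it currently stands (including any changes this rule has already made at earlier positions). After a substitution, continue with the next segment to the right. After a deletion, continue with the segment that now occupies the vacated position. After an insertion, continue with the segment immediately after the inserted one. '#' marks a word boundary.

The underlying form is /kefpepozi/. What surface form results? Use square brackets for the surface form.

[sefpepos]

Rule 1 Velar Palatalization: [kefpepozi] → [sefpepozi]
Rule 2 Apocope: [sefpepozi] → [sefpepoz]
Rule 3 Final Devoicing: [sefpepoz] → [sefpepos]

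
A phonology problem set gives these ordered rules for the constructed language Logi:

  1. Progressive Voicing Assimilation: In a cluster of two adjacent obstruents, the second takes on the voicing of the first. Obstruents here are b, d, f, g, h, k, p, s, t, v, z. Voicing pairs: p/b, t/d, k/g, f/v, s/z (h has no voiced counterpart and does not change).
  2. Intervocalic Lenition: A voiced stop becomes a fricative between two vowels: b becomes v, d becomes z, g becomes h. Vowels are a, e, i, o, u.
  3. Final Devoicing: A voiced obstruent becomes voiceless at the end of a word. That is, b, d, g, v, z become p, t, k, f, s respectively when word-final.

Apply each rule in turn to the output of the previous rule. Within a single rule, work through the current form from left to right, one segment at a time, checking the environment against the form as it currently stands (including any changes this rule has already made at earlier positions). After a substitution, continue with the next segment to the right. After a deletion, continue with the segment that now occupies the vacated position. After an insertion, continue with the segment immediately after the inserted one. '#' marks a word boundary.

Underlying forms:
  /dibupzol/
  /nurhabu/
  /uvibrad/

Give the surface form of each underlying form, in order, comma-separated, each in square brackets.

/dibupzol/:
  1 Progressive Voicing Assimilation: [dibupzol] → [dibupsol]
  2 Intervocalic Lenition: [dibupsol] → [divupsol]
  3 Final Devoicing: no change — [divupsol]
/nurhabu/:
  1 Progressive Voicing Assimilation: no change — [nurhabu]
  2 Intervocalic Lenition: [nurhabu] → [nurhavu]
  3 Final Devoicing: no change — [nurhavu]
/uvibrad/:
  1 Progressive Voicing Assimilation: no change — [uvibrad]
  2 Intervocalic Lenition: no change — [uvibrad]
  3 Final Devoicing: [uvibrad] → [uvibrat]

[divupsol], [nurhavu], [uvibrat]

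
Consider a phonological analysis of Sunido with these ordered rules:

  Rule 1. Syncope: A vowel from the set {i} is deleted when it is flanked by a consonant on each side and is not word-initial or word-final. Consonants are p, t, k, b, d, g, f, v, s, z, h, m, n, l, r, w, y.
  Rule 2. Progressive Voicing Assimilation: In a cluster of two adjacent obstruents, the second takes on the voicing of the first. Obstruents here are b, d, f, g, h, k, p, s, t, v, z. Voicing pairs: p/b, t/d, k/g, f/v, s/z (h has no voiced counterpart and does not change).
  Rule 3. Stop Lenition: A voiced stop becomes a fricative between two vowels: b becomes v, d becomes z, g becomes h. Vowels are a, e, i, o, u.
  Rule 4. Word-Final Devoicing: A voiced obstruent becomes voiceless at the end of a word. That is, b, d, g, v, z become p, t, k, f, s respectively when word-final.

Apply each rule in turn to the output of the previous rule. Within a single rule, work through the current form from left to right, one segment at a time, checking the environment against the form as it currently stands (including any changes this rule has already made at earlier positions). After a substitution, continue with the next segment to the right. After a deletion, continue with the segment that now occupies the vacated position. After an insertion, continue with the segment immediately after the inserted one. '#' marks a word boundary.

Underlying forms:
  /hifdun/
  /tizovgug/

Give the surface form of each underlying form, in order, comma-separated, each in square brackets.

[hftun], [tsovguk]

/hifdun/:
  Rule 1 Syncope: [hifdun] → [hfdun]
  Rule 2 Progressive Voicing Assimilation: [hfdun] → [hftun]
  Rule 3 Stop Lenition: no change — [hftun]
  Rule 4 Word-Final Devoicing: no change — [hftun]
/tizovgug/:
  Rule 1 Syncope: [tizovgug] → [tzovgug]
  Rule 2 Progressive Voicing Assimilation: [tzovgug] → [tsovgug]
  Rule 3 Stop Lenition: no change — [tsovgug]
  Rule 4 Word-Final Devoicing: [tsovgug] → [tsovguk]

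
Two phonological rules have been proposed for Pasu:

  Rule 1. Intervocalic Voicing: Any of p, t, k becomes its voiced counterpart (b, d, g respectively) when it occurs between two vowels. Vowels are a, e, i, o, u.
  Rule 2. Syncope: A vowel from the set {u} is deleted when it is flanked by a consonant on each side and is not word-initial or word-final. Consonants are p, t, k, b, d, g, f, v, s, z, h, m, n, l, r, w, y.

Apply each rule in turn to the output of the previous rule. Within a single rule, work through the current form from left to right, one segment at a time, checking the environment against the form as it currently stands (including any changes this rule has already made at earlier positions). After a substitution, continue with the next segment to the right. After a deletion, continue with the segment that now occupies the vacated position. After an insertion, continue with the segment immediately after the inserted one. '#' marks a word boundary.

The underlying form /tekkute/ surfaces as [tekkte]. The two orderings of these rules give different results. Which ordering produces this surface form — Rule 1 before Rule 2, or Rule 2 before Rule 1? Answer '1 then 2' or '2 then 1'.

Order 1 then 2:
  1 Intervocalic Voicing: [tekkute] → [tekkude]
  2 Syncope: [tekkude] → [tekkde]
  result: [tekkde]
Order 2 then 1:
  2 Syncope: [tekkute] → [tekkte]
  1 Intervocalic Voicing: no change — [tekkte]
  result: [tekkte]

2 then 1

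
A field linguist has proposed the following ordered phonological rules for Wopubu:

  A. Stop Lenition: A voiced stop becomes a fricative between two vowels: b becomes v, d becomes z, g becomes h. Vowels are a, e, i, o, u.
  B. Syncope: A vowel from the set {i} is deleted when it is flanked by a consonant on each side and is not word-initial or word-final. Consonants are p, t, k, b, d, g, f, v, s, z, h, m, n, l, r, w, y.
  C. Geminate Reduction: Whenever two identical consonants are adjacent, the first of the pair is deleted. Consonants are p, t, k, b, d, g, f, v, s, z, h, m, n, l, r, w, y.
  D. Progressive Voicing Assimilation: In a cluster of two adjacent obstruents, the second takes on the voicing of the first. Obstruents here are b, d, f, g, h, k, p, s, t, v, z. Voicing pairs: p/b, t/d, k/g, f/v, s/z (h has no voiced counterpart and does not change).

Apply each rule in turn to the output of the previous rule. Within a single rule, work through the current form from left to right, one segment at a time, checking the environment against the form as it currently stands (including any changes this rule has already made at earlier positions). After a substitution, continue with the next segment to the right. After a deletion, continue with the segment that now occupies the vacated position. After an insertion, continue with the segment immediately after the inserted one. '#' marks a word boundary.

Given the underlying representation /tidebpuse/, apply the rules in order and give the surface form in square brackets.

[tsebbuse]

A Stop Lenition: [tidebpuse] → [tizebpuse]
B Syncope: [tizebpuse] → [tzebpuse]
C Geminate Reduction: no change — [tzebpuse]
D Progressive Voicing Assimilation: [tzebpuse] → [tsebbuse]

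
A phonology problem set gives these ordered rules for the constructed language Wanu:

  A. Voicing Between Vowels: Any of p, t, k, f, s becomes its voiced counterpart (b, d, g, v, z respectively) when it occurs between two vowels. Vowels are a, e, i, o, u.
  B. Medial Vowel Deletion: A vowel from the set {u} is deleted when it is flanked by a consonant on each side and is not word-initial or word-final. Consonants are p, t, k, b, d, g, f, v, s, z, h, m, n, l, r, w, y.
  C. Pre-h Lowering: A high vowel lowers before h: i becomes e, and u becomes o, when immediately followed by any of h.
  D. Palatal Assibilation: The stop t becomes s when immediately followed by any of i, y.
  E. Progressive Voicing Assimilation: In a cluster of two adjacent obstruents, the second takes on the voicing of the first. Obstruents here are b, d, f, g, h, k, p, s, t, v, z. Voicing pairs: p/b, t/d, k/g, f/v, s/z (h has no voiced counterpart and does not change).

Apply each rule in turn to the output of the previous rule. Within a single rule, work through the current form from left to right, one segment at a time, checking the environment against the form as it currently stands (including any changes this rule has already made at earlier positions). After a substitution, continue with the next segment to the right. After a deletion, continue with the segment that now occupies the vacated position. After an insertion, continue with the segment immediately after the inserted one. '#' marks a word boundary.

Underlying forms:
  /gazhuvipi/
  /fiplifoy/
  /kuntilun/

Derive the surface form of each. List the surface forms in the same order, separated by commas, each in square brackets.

[gazhfibi], [fiplivoy], [knsiln]

/gazhuvipi/:
  A Voicing Between Vowels: [gazhuvipi] → [gazhuvibi]
  B Medial Vowel Deletion: [gazhuvibi] → [gazhvibi]
  C Pre-h Lowering: no change — [gazhvibi]
  D Palatal Assibilation: no change — [gazhvibi]
  E Progressive Voicing Assimilation: [gazhvibi] → [gazhfibi]
/fiplifoy/:
  A Voicing Between Vowels: [fiplifoy] → [fiplivoy]
  B Medial Vowel Deletion: no change — [fiplivoy]
  C Pre-h Lowering: no change — [fiplivoy]
  D Palatal Assibilation: no change — [fiplivoy]
  E Progressive Voicing Assimilation: no change — [fiplivoy]
/kuntilun/:
  A Voicing Between Vowels: no change — [kuntilun]
  B Medial Vowel Deletion: [kuntilun] → [kntiln]
  C Pre-h Lowering: no change — [kntiln]
  D Palatal Assibilation: [kntiln] → [knsiln]
  E Progressive Voicing Assimilation: no change — [knsiln]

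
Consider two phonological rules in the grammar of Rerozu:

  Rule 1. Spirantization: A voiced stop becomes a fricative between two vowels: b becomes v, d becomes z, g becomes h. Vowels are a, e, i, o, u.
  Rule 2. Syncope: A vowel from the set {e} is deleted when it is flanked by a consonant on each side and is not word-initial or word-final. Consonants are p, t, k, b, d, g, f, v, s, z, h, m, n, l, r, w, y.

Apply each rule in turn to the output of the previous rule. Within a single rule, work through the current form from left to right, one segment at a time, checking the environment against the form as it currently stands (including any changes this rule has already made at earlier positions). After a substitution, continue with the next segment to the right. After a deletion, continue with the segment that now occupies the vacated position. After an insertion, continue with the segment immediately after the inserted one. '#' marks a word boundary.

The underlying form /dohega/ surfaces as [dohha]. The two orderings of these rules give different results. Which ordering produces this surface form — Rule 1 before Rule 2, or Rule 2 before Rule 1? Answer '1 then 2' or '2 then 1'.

Order 1 then 2:
  1 Spirantization: [dohega] → [doheha]
  2 Syncope: [doheha] → [dohha]
  result: [dohha]
Order 2 then 1:
  2 Syncope: [dohega] → [dohga]
  1 Spirantization: no change — [dohga]
  result: [dohga]

1 then 2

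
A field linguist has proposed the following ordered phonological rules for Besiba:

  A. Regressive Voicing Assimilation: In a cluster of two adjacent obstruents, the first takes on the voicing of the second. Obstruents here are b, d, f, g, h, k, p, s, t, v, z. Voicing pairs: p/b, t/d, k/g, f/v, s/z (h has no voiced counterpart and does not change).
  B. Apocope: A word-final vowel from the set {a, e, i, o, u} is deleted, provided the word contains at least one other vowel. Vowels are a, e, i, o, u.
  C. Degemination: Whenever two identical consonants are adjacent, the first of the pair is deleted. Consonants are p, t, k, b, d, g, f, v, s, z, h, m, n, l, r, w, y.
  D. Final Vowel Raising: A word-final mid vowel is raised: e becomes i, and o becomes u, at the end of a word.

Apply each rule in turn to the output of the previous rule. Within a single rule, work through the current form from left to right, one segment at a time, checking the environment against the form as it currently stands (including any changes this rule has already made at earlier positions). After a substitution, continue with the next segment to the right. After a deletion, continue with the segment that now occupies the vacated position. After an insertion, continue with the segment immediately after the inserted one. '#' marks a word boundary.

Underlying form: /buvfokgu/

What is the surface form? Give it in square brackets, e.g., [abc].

[bufog]

A Regressive Voicing Assimilation: [buvfokgu] → [buffoggu]
B Apocope: [buffoggu] → [buffogg]
C Degemination: [buffogg] → [bufog]
D Final Vowel Raising: no change — [bufog]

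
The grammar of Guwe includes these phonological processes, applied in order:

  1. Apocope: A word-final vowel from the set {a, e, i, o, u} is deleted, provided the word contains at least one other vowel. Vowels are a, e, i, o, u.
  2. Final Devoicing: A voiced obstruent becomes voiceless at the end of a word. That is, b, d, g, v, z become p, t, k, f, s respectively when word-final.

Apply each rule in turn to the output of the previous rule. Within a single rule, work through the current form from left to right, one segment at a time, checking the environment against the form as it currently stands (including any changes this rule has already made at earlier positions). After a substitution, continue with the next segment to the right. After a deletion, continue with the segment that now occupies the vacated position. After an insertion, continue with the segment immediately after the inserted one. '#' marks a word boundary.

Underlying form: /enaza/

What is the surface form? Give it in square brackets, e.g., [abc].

1 Apocope: [enaza] → [enaz]
2 Final Devoicing: [enaz] → [enas]

[enas]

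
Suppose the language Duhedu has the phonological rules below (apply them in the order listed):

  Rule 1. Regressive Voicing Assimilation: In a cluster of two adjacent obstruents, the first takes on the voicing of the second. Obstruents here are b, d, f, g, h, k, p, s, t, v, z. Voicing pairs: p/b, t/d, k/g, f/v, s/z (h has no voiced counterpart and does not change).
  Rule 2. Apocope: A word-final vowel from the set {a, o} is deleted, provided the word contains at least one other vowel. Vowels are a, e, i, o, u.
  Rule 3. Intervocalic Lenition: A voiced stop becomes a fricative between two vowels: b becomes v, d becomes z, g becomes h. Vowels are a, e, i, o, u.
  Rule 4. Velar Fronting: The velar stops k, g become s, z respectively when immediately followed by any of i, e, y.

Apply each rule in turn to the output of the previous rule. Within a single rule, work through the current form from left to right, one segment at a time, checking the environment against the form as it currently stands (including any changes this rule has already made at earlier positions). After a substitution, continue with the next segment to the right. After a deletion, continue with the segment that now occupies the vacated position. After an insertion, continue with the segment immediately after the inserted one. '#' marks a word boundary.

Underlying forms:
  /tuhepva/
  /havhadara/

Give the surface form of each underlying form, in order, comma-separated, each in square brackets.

[tuhebv], [hafhazar]

/tuhepva/:
  Rule 1 Regressive Voicing Assimilation: [tuhepva] → [tuhebva]
  Rule 2 Apocope: [tuhebva] → [tuhebv]
  Rule 3 Intervocalic Lenition: no change — [tuhebv]
  Rule 4 Velar Fronting: no change — [tuhebv]
/havhadara/:
  Rule 1 Regressive Voicing Assimilation: [havhadara] → [hafhadara]
  Rule 2 Apocope: [hafhadara] → [hafhadar]
  Rule 3 Intervocalic Lenition: [hafhadar] → [hafhazar]
  Rule 4 Velar Fronting: no change — [hafhazar]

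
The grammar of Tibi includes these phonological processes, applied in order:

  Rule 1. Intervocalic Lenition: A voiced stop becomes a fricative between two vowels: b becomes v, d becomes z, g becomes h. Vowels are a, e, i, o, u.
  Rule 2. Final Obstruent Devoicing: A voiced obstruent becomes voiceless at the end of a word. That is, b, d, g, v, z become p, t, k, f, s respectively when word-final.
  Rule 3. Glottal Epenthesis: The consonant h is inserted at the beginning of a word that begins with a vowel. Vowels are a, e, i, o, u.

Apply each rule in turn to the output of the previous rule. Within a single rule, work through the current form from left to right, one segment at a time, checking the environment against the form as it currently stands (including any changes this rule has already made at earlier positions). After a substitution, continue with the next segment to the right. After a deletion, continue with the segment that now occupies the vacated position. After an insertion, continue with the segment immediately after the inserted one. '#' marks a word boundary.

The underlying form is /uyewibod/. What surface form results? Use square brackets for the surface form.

Rule 1 Intervocalic Lenition: [uyewibod] → [uyewivod]
Rule 2 Final Obstruent Devoicing: [uyewivod] → [uyewivot]
Rule 3 Glottal Epenthesis: [uyewivot] → [huyewivot]

[huyewivot]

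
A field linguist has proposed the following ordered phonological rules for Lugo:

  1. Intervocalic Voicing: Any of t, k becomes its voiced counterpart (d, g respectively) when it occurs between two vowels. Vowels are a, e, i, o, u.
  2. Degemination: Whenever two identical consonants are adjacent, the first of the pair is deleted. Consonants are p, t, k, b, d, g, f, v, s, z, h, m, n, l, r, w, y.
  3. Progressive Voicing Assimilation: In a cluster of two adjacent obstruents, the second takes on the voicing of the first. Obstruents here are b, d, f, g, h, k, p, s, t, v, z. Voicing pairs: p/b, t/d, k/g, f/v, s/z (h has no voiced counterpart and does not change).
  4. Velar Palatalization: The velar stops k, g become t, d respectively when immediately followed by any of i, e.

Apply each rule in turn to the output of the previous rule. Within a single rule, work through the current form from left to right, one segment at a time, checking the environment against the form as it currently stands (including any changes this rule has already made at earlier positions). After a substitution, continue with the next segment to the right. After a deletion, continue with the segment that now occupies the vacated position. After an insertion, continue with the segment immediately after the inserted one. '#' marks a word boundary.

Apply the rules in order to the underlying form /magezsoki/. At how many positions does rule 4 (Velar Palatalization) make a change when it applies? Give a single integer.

2

1 Intervocalic Voicing: [magezsoki] → [magezsogi]
2 Degemination: no change — [magezsogi]
3 Progressive Voicing Assimilation: [magezsogi] → [magezzogi]
4 Velar Palatalization: [magezzogi] → [madezzodi]
Rule 4 changed 2 position(s).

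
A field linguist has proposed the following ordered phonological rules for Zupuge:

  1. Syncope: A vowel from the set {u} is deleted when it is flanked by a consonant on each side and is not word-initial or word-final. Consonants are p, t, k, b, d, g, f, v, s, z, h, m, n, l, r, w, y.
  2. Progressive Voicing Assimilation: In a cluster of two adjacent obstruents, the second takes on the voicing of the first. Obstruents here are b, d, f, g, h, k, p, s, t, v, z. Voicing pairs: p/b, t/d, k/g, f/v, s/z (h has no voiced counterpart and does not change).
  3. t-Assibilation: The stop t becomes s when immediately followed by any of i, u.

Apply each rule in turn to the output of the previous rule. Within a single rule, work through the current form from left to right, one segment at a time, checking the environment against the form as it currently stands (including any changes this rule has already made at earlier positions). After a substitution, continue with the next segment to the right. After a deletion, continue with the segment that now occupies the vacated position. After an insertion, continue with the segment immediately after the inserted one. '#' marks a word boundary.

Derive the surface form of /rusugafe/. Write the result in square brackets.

[rskafe]

1 Syncope: [rusugafe] → [rsgafe]
2 Progressive Voicing Assimilation: [rsgafe] → [rskafe]
3 t-Assibilation: no change — [rskafe]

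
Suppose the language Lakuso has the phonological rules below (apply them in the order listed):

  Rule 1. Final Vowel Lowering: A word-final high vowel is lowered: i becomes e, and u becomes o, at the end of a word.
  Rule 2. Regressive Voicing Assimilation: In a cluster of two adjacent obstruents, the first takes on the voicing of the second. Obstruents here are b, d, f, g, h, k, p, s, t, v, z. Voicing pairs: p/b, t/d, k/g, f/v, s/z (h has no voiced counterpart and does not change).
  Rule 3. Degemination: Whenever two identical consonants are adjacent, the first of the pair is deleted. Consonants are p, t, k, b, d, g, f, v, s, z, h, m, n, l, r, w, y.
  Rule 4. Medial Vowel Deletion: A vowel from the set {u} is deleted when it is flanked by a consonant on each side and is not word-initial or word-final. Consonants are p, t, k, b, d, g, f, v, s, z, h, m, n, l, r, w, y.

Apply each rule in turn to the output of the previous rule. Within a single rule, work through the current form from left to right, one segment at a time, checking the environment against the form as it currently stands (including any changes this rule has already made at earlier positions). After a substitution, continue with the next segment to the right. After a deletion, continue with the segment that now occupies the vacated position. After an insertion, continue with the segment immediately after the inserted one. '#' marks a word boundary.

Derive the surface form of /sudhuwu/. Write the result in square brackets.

Rule 1 Final Vowel Lowering: [sudhuwu] → [sudhuwo]
Rule 2 Regressive Voicing Assimilation: [sudhuwo] → [suthuwo]
Rule 3 Degemination: no change — [suthuwo]
Rule 4 Medial Vowel Deletion: [suthuwo] → [sthwo]

[sthwo]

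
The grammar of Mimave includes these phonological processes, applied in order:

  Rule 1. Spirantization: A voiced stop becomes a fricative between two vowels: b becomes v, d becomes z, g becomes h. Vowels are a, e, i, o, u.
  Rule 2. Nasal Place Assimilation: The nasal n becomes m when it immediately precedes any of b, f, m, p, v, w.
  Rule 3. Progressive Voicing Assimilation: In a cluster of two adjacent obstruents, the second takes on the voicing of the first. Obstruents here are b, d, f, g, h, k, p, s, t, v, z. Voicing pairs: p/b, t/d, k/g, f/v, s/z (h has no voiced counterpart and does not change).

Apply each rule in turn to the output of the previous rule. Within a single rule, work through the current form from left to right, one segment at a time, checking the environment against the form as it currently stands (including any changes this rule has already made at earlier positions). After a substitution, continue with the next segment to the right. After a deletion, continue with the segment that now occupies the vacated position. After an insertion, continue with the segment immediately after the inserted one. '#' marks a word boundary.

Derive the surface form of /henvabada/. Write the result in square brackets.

[hemvavaza]

Rule 1 Spirantization: [henvabada] → [henvavaza]
Rule 2 Nasal Place Assimilation: [henvavaza] → [hemvavaza]
Rule 3 Progressive Voicing Assimilation: no change — [hemvavaza]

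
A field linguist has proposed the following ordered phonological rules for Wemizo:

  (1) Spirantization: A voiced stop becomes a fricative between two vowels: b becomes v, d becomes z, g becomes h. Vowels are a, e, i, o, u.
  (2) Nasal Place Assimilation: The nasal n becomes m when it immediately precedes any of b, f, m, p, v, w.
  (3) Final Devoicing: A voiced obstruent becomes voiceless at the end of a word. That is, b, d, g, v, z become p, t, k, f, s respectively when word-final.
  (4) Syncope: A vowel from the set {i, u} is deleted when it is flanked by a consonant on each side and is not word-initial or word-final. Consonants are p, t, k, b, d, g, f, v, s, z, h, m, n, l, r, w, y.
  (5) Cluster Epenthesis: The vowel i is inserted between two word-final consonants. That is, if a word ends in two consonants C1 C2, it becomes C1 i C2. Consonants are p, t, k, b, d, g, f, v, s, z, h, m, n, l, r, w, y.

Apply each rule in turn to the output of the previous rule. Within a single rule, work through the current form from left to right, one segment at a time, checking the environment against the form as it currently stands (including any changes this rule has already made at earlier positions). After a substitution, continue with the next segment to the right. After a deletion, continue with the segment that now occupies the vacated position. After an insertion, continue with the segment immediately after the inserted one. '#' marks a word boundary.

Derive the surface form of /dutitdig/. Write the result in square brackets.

(1) Spirantization: no change — [dutitdig]
(2) Nasal Place Assimilation: no change — [dutitdig]
(3) Final Devoicing: [dutitdig] → [dutitdik]
(4) Syncope: [dutitdik] → [dttdk]
(5) Cluster Epenthesis: [dttdk] → [dttdik]

[dttdik]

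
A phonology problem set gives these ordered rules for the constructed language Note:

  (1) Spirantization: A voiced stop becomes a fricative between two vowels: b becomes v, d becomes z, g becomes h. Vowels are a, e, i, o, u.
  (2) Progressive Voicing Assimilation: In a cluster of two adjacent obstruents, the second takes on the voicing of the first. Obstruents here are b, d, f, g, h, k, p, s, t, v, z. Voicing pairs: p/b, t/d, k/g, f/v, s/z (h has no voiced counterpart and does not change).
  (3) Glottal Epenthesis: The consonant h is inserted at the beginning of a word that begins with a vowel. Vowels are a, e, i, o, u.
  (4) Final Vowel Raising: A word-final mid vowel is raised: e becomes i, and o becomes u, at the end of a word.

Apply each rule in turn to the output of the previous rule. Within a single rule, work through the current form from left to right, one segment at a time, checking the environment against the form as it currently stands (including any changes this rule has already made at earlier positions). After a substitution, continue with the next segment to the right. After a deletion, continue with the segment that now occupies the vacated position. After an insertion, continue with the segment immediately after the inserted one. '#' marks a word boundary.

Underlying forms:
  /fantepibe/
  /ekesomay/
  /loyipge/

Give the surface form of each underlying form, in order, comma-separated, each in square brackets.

[fantepivi], [hekesomay], [loyipki]

/fantepibe/:
  (1) Spirantization: [fantepibe] → [fantepive]
  (2) Progressive Voicing Assimilation: no change — [fantepive]
  (3) Glottal Epenthesis: no change — [fantepive]
  (4) Final Vowel Raising: [fantepive] → [fantepivi]
/ekesomay/:
  (1) Spirantization: no change — [ekesomay]
  (2) Progressive Voicing Assimilation: no change — [ekesomay]
  (3) Glottal Epenthesis: [ekesomay] → [hekesomay]
  (4) Final Vowel Raising: no change — [hekesomay]
/loyipge/:
  (1) Spirantization: no change — [loyipge]
  (2) Progressive Voicing Assimilation: [loyipge] → [loyipke]
  (3) Glottal Epenthesis: no change — [loyipke]
  (4) Final Vowel Raising: [loyipke] → [loyipki]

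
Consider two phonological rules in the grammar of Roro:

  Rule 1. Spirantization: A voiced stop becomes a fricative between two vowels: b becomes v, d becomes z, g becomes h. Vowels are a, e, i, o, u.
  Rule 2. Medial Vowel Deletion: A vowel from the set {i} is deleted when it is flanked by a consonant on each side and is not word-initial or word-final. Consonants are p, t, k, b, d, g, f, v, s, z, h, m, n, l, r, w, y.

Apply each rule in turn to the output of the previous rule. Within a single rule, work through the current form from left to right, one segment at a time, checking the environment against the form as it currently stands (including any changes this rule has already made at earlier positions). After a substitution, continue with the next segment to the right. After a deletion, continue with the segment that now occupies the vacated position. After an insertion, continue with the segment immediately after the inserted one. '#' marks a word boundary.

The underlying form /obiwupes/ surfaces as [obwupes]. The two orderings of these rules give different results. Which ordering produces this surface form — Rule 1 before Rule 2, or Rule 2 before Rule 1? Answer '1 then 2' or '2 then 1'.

Order 1 then 2:
  1 Spirantization: [obiwupes] → [oviwupes]
  2 Medial Vowel Deletion: [oviwupes] → [ovwupes]
  result: [ovwupes]
Order 2 then 1:
  2 Medial Vowel Deletion: [obiwupes] → [obwupes]
  1 Spirantization: no change — [obwupes]
  result: [obwupes]

2 then 1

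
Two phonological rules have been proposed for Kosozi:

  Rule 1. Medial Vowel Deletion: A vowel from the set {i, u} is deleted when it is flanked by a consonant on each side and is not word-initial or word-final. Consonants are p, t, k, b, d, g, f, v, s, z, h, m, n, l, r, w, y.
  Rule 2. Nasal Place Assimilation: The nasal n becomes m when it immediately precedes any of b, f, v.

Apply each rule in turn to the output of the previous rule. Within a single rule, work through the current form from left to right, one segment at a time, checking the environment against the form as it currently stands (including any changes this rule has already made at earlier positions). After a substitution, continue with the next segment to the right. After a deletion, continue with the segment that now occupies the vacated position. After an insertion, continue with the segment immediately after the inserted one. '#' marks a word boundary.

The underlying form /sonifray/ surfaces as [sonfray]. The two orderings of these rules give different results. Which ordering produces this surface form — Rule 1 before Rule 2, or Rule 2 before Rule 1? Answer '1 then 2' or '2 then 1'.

Order 1 then 2:
  1 Medial Vowel Deletion: [sonifray] → [sonfray]
  2 Nasal Place Assimilation: [sonfray] → [somfray]
  result: [somfray]
Order 2 then 1:
  2 Nasal Place Assimilation: no change — [sonifray]
  1 Medial Vowel Deletion: [sonifray] → [sonfray]
  result: [sonfray]

2 then 1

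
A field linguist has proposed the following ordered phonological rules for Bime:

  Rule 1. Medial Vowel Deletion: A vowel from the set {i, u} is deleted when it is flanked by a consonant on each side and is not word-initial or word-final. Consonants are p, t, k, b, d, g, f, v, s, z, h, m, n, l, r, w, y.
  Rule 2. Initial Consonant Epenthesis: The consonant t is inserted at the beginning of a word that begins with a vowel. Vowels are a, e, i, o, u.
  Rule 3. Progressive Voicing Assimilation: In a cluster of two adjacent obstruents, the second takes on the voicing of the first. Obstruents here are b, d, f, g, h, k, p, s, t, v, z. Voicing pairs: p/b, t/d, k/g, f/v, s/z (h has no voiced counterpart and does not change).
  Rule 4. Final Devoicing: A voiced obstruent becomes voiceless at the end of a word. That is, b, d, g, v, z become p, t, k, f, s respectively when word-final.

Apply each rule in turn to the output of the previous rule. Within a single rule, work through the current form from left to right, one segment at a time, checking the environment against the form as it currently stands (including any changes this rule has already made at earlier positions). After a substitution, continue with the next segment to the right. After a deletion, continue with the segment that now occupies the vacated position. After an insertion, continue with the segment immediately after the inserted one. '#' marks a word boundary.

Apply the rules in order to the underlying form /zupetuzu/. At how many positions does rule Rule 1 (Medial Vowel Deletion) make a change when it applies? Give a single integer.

2

Rule 1 Medial Vowel Deletion: [zupetuzu] → [zpetzu]
Rule 2 Initial Consonant Epenthesis: no change — [zpetzu]
Rule 3 Progressive Voicing Assimilation: [zpetzu] → [zbetsu]
Rule 4 Final Devoicing: no change — [zbetsu]
Rule Rule 1 changed 2 position(s).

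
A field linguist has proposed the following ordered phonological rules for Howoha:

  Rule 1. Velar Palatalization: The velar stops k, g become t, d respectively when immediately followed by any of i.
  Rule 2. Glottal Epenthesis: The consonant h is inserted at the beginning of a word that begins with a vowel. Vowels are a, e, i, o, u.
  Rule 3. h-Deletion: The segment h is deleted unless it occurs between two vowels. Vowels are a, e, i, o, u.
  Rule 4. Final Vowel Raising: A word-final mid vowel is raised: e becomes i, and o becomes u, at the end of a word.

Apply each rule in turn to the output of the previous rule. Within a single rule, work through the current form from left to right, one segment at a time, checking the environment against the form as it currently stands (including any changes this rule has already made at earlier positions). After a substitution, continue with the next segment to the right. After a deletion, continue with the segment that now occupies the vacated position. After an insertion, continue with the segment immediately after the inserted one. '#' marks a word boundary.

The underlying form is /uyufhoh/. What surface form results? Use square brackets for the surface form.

[uyufu]

Rule 1 Velar Palatalization: no change — [uyufhoh]
Rule 2 Glottal Epenthesis: [uyufhoh] → [huyufhoh]
Rule 3 h-Deletion: [huyufhoh] → [uyufo]
Rule 4 Final Vowel Raising: [uyufo] → [uyufu]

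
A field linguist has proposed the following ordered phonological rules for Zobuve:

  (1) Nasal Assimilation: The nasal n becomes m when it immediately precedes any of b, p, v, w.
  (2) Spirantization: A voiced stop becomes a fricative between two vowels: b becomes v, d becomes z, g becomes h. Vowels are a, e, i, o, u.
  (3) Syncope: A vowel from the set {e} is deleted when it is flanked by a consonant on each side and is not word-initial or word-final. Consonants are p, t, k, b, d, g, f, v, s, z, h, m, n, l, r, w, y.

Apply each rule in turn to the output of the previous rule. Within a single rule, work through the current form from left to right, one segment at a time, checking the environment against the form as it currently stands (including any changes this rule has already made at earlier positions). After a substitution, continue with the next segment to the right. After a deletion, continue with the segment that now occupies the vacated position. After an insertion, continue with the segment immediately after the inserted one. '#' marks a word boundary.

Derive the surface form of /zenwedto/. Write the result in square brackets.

(1) Nasal Assimilation: [zenwedto] → [zemwedto]
(2) Spirantization: no change — [zemwedto]
(3) Syncope: [zemwedto] → [zmwdto]

[zmwdto]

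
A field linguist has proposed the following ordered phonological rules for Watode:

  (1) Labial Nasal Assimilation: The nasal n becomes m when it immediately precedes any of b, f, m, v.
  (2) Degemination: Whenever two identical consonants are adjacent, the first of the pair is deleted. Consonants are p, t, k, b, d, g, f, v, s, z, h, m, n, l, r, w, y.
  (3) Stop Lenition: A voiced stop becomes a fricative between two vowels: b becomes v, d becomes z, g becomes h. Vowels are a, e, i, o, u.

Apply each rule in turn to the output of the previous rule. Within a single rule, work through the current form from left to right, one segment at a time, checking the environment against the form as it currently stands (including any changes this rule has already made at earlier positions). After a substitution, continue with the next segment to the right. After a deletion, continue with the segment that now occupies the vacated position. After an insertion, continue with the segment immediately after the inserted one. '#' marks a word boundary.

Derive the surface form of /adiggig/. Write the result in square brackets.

(1) Labial Nasal Assimilation: no change — [adiggig]
(2) Degemination: [adiggig] → [adigig]
(3) Stop Lenition: [adigig] → [azihig]

[azihig]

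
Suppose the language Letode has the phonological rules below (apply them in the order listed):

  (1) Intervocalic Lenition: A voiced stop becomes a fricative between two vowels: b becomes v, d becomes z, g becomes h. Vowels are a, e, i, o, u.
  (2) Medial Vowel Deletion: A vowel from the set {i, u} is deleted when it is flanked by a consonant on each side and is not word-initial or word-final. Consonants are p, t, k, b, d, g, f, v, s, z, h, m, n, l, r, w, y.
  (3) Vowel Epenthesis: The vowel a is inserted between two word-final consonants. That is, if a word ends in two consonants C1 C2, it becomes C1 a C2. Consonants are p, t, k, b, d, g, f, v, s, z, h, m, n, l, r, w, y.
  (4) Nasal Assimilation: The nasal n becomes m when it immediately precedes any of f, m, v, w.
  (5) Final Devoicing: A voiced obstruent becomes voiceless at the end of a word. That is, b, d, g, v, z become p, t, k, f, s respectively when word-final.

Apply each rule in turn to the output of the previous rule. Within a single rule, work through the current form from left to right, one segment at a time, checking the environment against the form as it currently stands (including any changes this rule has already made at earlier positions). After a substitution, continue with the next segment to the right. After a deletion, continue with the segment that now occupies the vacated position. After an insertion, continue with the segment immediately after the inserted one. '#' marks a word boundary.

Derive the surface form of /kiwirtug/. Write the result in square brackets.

(1) Intervocalic Lenition: no change — [kiwirtug]
(2) Medial Vowel Deletion: [kiwirtug] → [kwrtg]
(3) Vowel Epenthesis: [kwrtg] → [kwrtag]
(4) Nasal Assimilation: no change — [kwrtag]
(5) Final Devoicing: [kwrtag] → [kwrtak]

[kwrtak]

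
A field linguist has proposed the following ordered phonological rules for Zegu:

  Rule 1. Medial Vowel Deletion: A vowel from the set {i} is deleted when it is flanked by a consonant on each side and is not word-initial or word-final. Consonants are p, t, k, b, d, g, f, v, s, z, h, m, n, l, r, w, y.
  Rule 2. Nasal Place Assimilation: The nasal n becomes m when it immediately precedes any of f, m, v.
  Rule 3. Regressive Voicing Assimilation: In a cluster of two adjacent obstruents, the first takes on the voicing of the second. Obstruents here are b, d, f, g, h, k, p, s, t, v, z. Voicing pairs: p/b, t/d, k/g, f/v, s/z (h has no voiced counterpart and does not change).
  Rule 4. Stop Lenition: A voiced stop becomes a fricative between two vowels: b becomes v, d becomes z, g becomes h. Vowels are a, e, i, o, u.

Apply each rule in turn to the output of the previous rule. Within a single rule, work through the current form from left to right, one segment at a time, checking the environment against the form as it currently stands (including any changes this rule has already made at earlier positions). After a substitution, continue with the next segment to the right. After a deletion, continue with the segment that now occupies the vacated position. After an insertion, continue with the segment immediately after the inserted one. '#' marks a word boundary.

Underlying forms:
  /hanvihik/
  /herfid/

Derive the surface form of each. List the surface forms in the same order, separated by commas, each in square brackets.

/hanvihik/:
  Rule 1 Medial Vowel Deletion: [hanvihik] → [hanvhk]
  Rule 2 Nasal Place Assimilation: [hanvhk] → [hamvhk]
  Rule 3 Regressive Voicing Assimilation: [hamvhk] → [hamfhk]
  Rule 4 Stop Lenition: no change — [hamfhk]
/herfid/:
  Rule 1 Medial Vowel Deletion: [herfid] → [herfd]
  Rule 2 Nasal Place Assimilation: no change — [herfd]
  Rule 3 Regressive Voicing Assimilation: [herfd] → [hervd]
  Rule 4 Stop Lenition: no change — [hervd]

[hamfhk], [hervd]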